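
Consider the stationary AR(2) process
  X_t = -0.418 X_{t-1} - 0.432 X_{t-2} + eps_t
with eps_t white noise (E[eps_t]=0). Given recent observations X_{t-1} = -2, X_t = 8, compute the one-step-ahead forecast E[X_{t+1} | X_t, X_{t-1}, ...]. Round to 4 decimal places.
E[X_{t+1} \mid \mathcal F_t] = -2.4800

For an AR(p) model X_t = c + sum_i phi_i X_{t-i} + eps_t, the
one-step-ahead conditional mean is
  E[X_{t+1} | X_t, ...] = c + sum_i phi_i X_{t+1-i}.
Substitute known values:
  E[X_{t+1} | ...] = (-0.418) * (8) + (-0.432) * (-2)
                   = -2.4800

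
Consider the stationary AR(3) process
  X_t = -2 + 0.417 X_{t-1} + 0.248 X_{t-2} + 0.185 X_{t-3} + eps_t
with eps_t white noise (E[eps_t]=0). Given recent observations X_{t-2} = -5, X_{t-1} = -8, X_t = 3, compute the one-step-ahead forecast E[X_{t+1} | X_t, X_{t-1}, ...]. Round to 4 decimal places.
E[X_{t+1} \mid \mathcal F_t] = -3.6580

For an AR(p) model X_t = c + sum_i phi_i X_{t-i} + eps_t, the
one-step-ahead conditional mean is
  E[X_{t+1} | X_t, ...] = c + sum_i phi_i X_{t+1-i}.
Substitute known values:
  E[X_{t+1} | ...] = -2 + (0.417) * (3) + (0.248) * (-8) + (0.185) * (-5)
                   = -3.6580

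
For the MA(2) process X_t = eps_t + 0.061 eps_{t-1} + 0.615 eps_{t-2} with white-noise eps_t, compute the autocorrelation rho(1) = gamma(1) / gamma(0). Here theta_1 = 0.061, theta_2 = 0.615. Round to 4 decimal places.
\rho(1) = 0.0713

For an MA(q) process with theta_0 = 1, the autocovariance is
  gamma(k) = sigma^2 * sum_{i=0..q-k} theta_i * theta_{i+k},
and rho(k) = gamma(k) / gamma(0). Sigma^2 cancels.
  numerator   = (1)*(0.061) + (0.061)*(0.615) = 0.098515.
  denominator = (1)^2 + (0.061)^2 + (0.615)^2 = 1.381946.
  rho(1) = 0.098515 / 1.381946 = 0.0713.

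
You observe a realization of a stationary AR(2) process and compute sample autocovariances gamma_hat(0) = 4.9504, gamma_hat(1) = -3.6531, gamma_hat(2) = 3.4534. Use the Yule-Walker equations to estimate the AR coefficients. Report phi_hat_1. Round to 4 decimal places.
\hat\phi_{1} = -0.4900

The Yule-Walker equations for an AR(p) process read, in matrix form,
  Gamma_p phi = r_p,   with   (Gamma_p)_{ij} = gamma(|i - j|),
                       (r_p)_i = gamma(i),   i,j = 1..p.
Substitute the sample gammas (Toeplitz matrix and right-hand side of size 2):
  Gamma_p = [[4.9504, -3.6531], [-3.6531, 4.9504]]
  r_p     = [-3.6531, 3.4534]
Written out:
  4.9504 phi_1 - 3.6531 phi_2 = -3.6531
  -3.6531 phi_1 + 4.9504 phi_2 = 3.4534
Solve by Cramer's rule:
  det = gamma(0)^2 - gamma(1)^2 = (4.9504)^2 - (-3.6531)^2 = 24.50646016 - 13.34513961 = 11.16132055
  phi_hat_1 = [gamma(1) gamma(0) - gamma(1) gamma(2)] / det = [(-3.6531)(4.9504) - (-3.6531)(3.4534)] / 11.16132055 = -5.4686907 / 11.16132055 = -0.49
  phi_hat_2 = [gamma(0) gamma(2) - gamma(1)^2] / det = [(4.9504)(3.4534) - (-3.6531)^2] / 11.16132055 = 3.75057175 / 11.16132055 = 0.336
So phi_hat = [-0.4900, 0.3360].
Therefore phi_hat_1 = -0.4900.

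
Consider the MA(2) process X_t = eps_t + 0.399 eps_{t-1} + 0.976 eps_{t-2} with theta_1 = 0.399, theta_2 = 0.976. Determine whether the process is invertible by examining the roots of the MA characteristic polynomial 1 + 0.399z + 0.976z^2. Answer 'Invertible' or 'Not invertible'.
\text{Invertible}

The MA(q) characteristic polynomial is P(z) = 1 + 0.399z + 0.976z^2.
Invertibility requires all roots to lie outside the unit circle, i.e. |z| > 1 for every root.
Set 1 + (0.399) z + (0.976) z^2 = 0, i.e. a z^2 + b z + c = 0 with a = 0.976, b = 0.399, c = 1.
Discriminant D = b^2 - 4ac = (0.399)^2 - 4*(0.976)*1 = 0.159201 - (3.904) = -3.744799.
D < 0, so the roots are the complex-conjugate pair z = (-b +/- i sqrt(-D)) / (2a) = -0.2044 +/- 0.9914i.
For a conjugate pair |z|^2 = z * conj(z) = (product of roots) = c/a = 1/(0.976) = 1.02459, so |z| = sqrt(1.02459) = 1.0122 for both roots.
Moduli of all roots: 1.0122, 1.0122.
All moduli strictly greater than 1? Yes.
Verdict: Invertible.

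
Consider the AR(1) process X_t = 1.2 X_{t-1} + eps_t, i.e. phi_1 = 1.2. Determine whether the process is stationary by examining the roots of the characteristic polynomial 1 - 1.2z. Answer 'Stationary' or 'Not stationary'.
\text{Not stationary}

The AR(p) characteristic polynomial is P(z) = 1 - 1.2z.
Stationarity requires all roots to lie outside the unit circle, i.e. |z| > 1 for every root.
This is linear in z: 1 + (-1.2) z = 0  =>  z = -1/(-1.2) = 0.833333,  |z| = 0.833333.
Moduli of all roots: 0.8333.
All moduli strictly greater than 1? No.
Verdict: Not stationary.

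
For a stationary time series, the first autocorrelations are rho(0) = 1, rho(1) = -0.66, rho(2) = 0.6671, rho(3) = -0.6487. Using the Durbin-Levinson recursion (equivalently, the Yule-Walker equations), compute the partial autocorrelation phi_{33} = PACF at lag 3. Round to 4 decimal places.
\phi_{33} = -0.2520

The PACF at lag k is phi_{kk}, the last component of the solution
to the Yule-Walker system G_k phi = r_k where
  (G_k)_{ij} = rho(|i - j|), (r_k)_i = rho(i), i,j = 1..k.
Equivalently, Durbin-Levinson gives phi_{kk} iteratively:
  phi_{11} = rho(1)
  phi_{kk} = [rho(k) - sum_{j=1..k-1} phi_{k-1,j} rho(k-j)]
            / [1 - sum_{j=1..k-1} phi_{k-1,j} rho(j)],
  phi_{k,j} = phi_{k-1,j} - phi_{kk} phi_{k-1,k-j},  j = 1..k-1.
Step k = 1:
  phi_11 = rho(1) = -0.66.
Step k = 2:
  phi_22 = [rho(2) - phi_11 rho(1)] / [1 - phi_11 rho(1)] = [0.6671 - (-0.66)(-0.66)] / [1 - (-0.66)(-0.66)]
         = 0.2315 / 0.5644 = 0.41017.
  Update: phi_21 = phi_11 - phi_22 phi_11 = -0.66 - (0.41017)(-0.66) = -0.389288.
Step k = 3:
  phi_33 = [rho(3) - phi_21 rho(2) - phi_22 rho(1)] / [1 - phi_21 rho(1) - phi_22 rho(2)]
    numerator   = -0.6487 - (-0.389288)(0.6671) - (0.41017)(-0.66) = -0.11829389
    denominator = 1 - (-0.389288)(-0.66) - (0.41017)(0.6671) = 0.46944562
  phi_33 = -0.11829389 / 0.46944562 = -0.252.
Therefore phi_{33} = -0.2520.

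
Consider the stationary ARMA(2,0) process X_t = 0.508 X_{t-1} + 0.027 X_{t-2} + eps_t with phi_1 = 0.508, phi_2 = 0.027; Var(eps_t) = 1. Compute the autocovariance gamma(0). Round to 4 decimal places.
\gamma(0) = 1.3757

Multiply the model equation by X_{t-k} and take expectations. With theta_0 = psi_0 = 1 and psi_j the MA(infinity) weights, this gives
  gamma(k) - sum_i phi_i gamma(k-i) = c_k,
  c_k = sigma^2 * sum_{j=k..q} theta_j psi_{j-k}   (c_k = 0 for k > q),
using gamma(-m) = gamma(m).
Pure AR (q = 0): c_0 = sigma^2 = 1, c_k = 0 for k >= 1.
Equations for k = 0, 1, 2 (AR order 2, c_2 = 0):
  (E0) gamma(0) = phi_1 gamma(1) + phi_2 gamma(2) + c_0
  (E1) gamma(1) = phi_1 gamma(0) + phi_2 gamma(1) + c_1
  (E2) gamma(2) = phi_1 gamma(1) + phi_2 gamma(0)
From (E1): gamma(1) = A gamma(0) + B with
  A = phi_1 / (1 - phi_2) = 0.508 / 0.973 = 0.522097,   B = c_1 / (1 - phi_2) = 0 / 0.973 = 0.
Insert (E2) into (E0): gamma(0) (1 - phi_2^2) = phi_1 (1 + phi_2) gamma(1) + c_0.
  phi_1 (1 + phi_2) = (0.508)(1.027) = 0.521716,   1 - phi_2^2 = 0.999271.
Replace gamma(1) by A gamma(0) + B and collect gamma(0):
  gamma(0) [0.999271 - (0.521716)(0.522097)] = c_0 = 1
  gamma(0) * 0.726885 = 1
  gamma(0) = 1 / 0.726885 = 1.375734.
Therefore gamma(0) = 1.3757 (to 4 decimal places).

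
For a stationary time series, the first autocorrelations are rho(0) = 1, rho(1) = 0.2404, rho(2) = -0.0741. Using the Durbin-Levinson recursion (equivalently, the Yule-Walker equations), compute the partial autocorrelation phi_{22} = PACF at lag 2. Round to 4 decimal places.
\phi_{22} = -0.1400

The PACF at lag k is phi_{kk}, the last component of the solution
to the Yule-Walker system G_k phi = r_k where
  (G_k)_{ij} = rho(|i - j|), (r_k)_i = rho(i), i,j = 1..k.
Equivalently, Durbin-Levinson gives phi_{kk} iteratively:
  phi_{11} = rho(1)
  phi_{kk} = [rho(k) - sum_{j=1..k-1} phi_{k-1,j} rho(k-j)]
            / [1 - sum_{j=1..k-1} phi_{k-1,j} rho(j)],
  phi_{k,j} = phi_{k-1,j} - phi_{kk} phi_{k-1,k-j},  j = 1..k-1.
Step k = 1:
  phi_11 = rho(1) = 0.2404.
Step k = 2:
  phi_22 = [rho(2) - phi_11 rho(1)] / [1 - phi_11 rho(1)] = [-0.0741 - (0.2404)(0.2404)] / [1 - (0.2404)(0.2404)]
         = -0.13189216 / 0.94220784 = -0.14.
Therefore phi_{22} = -0.1400.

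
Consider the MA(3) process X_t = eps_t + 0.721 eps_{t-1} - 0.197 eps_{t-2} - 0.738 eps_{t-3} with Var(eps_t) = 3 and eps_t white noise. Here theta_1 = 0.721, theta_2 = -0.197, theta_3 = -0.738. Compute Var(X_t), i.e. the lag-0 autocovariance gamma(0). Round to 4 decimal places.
\gamma(0) = 6.3099

For an MA(q) process X_t = eps_t + sum_i theta_i eps_{t-i} with
Var(eps_t) = sigma^2, the variance is
  gamma(0) = sigma^2 * (1 + sum_i theta_i^2).
  sum_i theta_i^2 = (0.721)^2 + (-0.197)^2 + (-0.738)^2 = 0.519841 + 0.038809 + 0.544644 = 1.103294.
  gamma(0) = 3 * (1 + 1.103294) = 3 * 2.103294 = 6.309882, which rounds to 6.3099.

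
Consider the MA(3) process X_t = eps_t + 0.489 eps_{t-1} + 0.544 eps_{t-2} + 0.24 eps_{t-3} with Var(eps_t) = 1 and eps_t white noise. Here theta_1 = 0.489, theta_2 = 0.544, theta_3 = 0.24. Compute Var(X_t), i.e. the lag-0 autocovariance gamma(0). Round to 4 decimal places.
\gamma(0) = 1.5927

For an MA(q) process X_t = eps_t + sum_i theta_i eps_{t-i} with
Var(eps_t) = sigma^2, the variance is
  gamma(0) = sigma^2 * (1 + sum_i theta_i^2).
  sum_i theta_i^2 = (0.489)^2 + (0.544)^2 + (0.24)^2 = 0.239121 + 0.295936 + 0.0576 = 0.592657.
  gamma(0) = 1 * (1 + 0.592657) = 1 * 1.592657 = 1.592657, which rounds to 1.5927.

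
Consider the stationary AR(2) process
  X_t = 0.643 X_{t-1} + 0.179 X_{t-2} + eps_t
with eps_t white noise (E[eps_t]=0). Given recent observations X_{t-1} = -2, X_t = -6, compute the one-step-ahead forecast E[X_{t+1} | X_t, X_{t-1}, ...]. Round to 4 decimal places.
E[X_{t+1} \mid \mathcal F_t] = -4.2160

For an AR(p) model X_t = c + sum_i phi_i X_{t-i} + eps_t, the
one-step-ahead conditional mean is
  E[X_{t+1} | X_t, ...] = c + sum_i phi_i X_{t+1-i}.
Substitute known values:
  E[X_{t+1} | ...] = (0.643) * (-6) + (0.179) * (-2)
                   = -4.2160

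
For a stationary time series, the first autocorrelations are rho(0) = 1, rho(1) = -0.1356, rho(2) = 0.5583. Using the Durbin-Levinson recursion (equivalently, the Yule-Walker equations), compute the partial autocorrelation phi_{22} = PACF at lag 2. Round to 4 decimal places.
\phi_{22} = 0.5500

The PACF at lag k is phi_{kk}, the last component of the solution
to the Yule-Walker system G_k phi = r_k where
  (G_k)_{ij} = rho(|i - j|), (r_k)_i = rho(i), i,j = 1..k.
Equivalently, Durbin-Levinson gives phi_{kk} iteratively:
  phi_{11} = rho(1)
  phi_{kk} = [rho(k) - sum_{j=1..k-1} phi_{k-1,j} rho(k-j)]
            / [1 - sum_{j=1..k-1} phi_{k-1,j} rho(j)],
  phi_{k,j} = phi_{k-1,j} - phi_{kk} phi_{k-1,k-j},  j = 1..k-1.
Step k = 1:
  phi_11 = rho(1) = -0.1356.
Step k = 2:
  phi_22 = [rho(2) - phi_11 rho(1)] / [1 - phi_11 rho(1)] = [0.5583 - (-0.1356)(-0.1356)] / [1 - (-0.1356)(-0.1356)]
         = 0.53991264 / 0.98161264 = 0.55.
Therefore phi_{22} = 0.5500.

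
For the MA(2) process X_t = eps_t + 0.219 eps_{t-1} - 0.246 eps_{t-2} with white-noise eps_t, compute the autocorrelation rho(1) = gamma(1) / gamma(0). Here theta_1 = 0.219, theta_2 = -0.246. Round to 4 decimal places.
\rho(1) = 0.1490

For an MA(q) process with theta_0 = 1, the autocovariance is
  gamma(k) = sigma^2 * sum_{i=0..q-k} theta_i * theta_{i+k},
and rho(k) = gamma(k) / gamma(0). Sigma^2 cancels.
  numerator   = (1)*(0.219) + (0.219)*(-0.246) = 0.165126.
  denominator = (1)^2 + (0.219)^2 + (-0.246)^2 = 1.108477.
  rho(1) = 0.165126 / 1.108477 = 0.1490.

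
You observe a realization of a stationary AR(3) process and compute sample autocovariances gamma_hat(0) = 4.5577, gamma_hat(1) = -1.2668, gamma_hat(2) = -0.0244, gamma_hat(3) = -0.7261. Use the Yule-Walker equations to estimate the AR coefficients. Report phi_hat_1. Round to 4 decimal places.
\hat\phi_{1} = -0.3210

The Yule-Walker equations for an AR(p) process read, in matrix form,
  Gamma_p phi = r_p,   with   (Gamma_p)_{ij} = gamma(|i - j|),
                       (r_p)_i = gamma(i),   i,j = 1..p.
Substitute the sample gammas (Toeplitz matrix and right-hand side of size 3):
  Gamma_p = [[4.5577, -1.2668, -0.0244], [-1.2668, 4.5577, -1.2668], [-0.0244, -1.2668, 4.5577]]
  r_p     = [-1.2668, -0.0244, -0.7261]
Written out (R1..R3):
  (R1) 4.5577 phi_1 - 1.2668 phi_2 - 0.0244 phi_3 = -1.2668
  (R2) -1.2668 phi_1 + 4.5577 phi_2 - 1.2668 phi_3 = -0.0244
  (R3) -0.0244 phi_1 - 1.2668 phi_2 + 4.5577 phi_3 = -0.7261
Gaussian elimination:
  R2 <- R2 - (-1.2668/4.5577) R1 = R2 - (-0.277947) R1:  4.205596 phi_2 - 1.273582 phi_3 = -0.376504
  R3 <- R3 - (-0.0244/4.5577) R1 = R3 - (-0.005354) R1:  -1.273582 phi_2 + 4.557569 phi_3 = -0.732882
  R3 <- R3 - (-1.273582/4.205596) R2 = R3 - (-0.30283) R2:  4.17189 phi_3 = -0.846899
Back-substitution:
  phi_hat_3 = -0.846899 / 4.17189 = -0.203001
  phi_hat_2 = (-0.376504 - (-1.273582)(-0.203001)) / 4.205596 = -0.150999
  phi_hat_1 = (-1.2668 - (-1.2668)(-0.150999) - (-0.0244)(-0.203001)) / 4.5577 = -0.321004
So phi_hat = [-0.3210, -0.1510, -0.2030].
Therefore phi_hat_1 = -0.3210.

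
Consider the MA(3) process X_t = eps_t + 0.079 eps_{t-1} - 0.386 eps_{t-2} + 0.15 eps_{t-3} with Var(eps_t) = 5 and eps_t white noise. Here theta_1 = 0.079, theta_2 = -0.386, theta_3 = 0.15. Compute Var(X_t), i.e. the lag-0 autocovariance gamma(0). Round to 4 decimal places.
\gamma(0) = 5.8887

For an MA(q) process X_t = eps_t + sum_i theta_i eps_{t-i} with
Var(eps_t) = sigma^2, the variance is
  gamma(0) = sigma^2 * (1 + sum_i theta_i^2).
  sum_i theta_i^2 = (0.079)^2 + (-0.386)^2 + (0.15)^2 = 0.006241 + 0.148996 + 0.0225 = 0.177737.
  gamma(0) = 5 * (1 + 0.177737) = 5 * 1.177737 = 5.888685, which rounds to 5.8887.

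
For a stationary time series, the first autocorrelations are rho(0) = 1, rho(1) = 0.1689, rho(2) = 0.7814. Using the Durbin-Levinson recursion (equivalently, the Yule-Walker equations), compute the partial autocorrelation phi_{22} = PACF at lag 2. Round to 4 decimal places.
\phi_{22} = 0.7750

The PACF at lag k is phi_{kk}, the last component of the solution
to the Yule-Walker system G_k phi = r_k where
  (G_k)_{ij} = rho(|i - j|), (r_k)_i = rho(i), i,j = 1..k.
Equivalently, Durbin-Levinson gives phi_{kk} iteratively:
  phi_{11} = rho(1)
  phi_{kk} = [rho(k) - sum_{j=1..k-1} phi_{k-1,j} rho(k-j)]
            / [1 - sum_{j=1..k-1} phi_{k-1,j} rho(j)],
  phi_{k,j} = phi_{k-1,j} - phi_{kk} phi_{k-1,k-j},  j = 1..k-1.
Step k = 1:
  phi_11 = rho(1) = 0.1689.
Step k = 2:
  phi_22 = [rho(2) - phi_11 rho(1)] / [1 - phi_11 rho(1)] = [0.7814 - (0.1689)(0.1689)] / [1 - (0.1689)(0.1689)]
         = 0.75287279 / 0.97147279 = 0.775.
Therefore phi_{22} = 0.7750.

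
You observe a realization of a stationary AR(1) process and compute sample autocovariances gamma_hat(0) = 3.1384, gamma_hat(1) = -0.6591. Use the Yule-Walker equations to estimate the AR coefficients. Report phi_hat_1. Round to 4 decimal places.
\hat\phi_{1} = -0.2100

The Yule-Walker equations for an AR(p) process read, in matrix form,
  Gamma_p phi = r_p,   with   (Gamma_p)_{ij} = gamma(|i - j|),
                       (r_p)_i = gamma(i),   i,j = 1..p.
Substitute the sample gammas (Toeplitz matrix and right-hand side of size 1):
  Gamma_p = [[3.1384]]
  r_p     = [-0.6591]
With p = 1 this is the single equation gamma(0) phi_1 = gamma(1):
  phi_hat_1 = gamma(1) / gamma(0) = -0.6591 / 3.1384 = -0.2100.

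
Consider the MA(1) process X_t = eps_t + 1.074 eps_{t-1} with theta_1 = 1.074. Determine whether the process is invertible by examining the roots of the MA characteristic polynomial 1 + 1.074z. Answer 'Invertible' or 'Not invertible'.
\text{Not invertible}

The MA(q) characteristic polynomial is P(z) = 1 + 1.074z.
Invertibility requires all roots to lie outside the unit circle, i.e. |z| > 1 for every root.
This is linear in z: 1 + (1.074) z = 0  =>  z = -1/(1.074) = -0.931099,  |z| = 0.931099.
Moduli of all roots: 0.9311.
All moduli strictly greater than 1? No.
Verdict: Not invertible.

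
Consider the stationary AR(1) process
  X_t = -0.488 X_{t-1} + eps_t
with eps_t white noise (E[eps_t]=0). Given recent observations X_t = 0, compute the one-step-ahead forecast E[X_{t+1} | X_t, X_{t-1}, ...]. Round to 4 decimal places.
E[X_{t+1} \mid \mathcal F_t] = 0.0000

For an AR(p) model X_t = c + sum_i phi_i X_{t-i} + eps_t, the
one-step-ahead conditional mean is
  E[X_{t+1} | X_t, ...] = c + sum_i phi_i X_{t+1-i}.
Substitute known values:
  E[X_{t+1} | ...] = (-0.488) * (0)
                   = 0.0000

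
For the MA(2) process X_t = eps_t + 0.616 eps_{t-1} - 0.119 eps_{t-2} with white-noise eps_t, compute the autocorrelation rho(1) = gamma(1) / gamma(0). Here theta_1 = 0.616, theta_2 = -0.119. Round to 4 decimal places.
\rho(1) = 0.3894

For an MA(q) process with theta_0 = 1, the autocovariance is
  gamma(k) = sigma^2 * sum_{i=0..q-k} theta_i * theta_{i+k},
and rho(k) = gamma(k) / gamma(0). Sigma^2 cancels.
  numerator   = (1)*(0.616) + (0.616)*(-0.119) = 0.542696.
  denominator = (1)^2 + (0.616)^2 + (-0.119)^2 = 1.393617.
  rho(1) = 0.542696 / 1.393617 = 0.3894.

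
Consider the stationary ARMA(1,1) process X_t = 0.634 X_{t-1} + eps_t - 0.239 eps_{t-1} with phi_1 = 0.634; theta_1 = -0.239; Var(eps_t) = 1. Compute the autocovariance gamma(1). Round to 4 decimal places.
\gamma(1) = 0.5604

Multiply the model equation by X_{t-k} and take expectations. With theta_0 = psi_0 = 1 and psi_j the MA(infinity) weights, this gives
  gamma(k) - sum_i phi_i gamma(k-i) = c_k,
  c_k = sigma^2 * sum_{j=k..q} theta_j psi_{j-k}   (c_k = 0 for k > q),
using gamma(-m) = gamma(m).
psi-weights needed (psi_j = theta_j + sum_i phi_i psi_{j-i}):
  psi_1 = theta_1 + phi_1 = -0.239 + (0.634) = 0.395
Right-hand sides:
  c_0 = sigma^2 (1 + theta_1 psi_1) = 1 * (1 + (-0.239)(0.395)) = 1 * 0.905595 = 0.905595
  c_1 = sigma^2 theta_1 = 1 * (-0.239) = -0.239
  c_2 = 0
Equations for k = 0 and k = 1 (AR order 1):
  gamma(0) = phi_1 gamma(1) + c_0
  gamma(1) = phi_1 gamma(0) + c_1
Substituting the second into the first: gamma(0) (1 - phi_1^2) = c_0 + phi_1 c_1, so
  gamma(0) = (c_0 + phi_1 c_1) / (1 - phi_1^2) = (0.905595 + (0.634)(-0.239)) / (1 - (0.634)^2) = 0.754069 / 0.598044 = 1.260892.
  gamma(1) = phi_1 gamma(0) + c_1 = (0.634)(1.260892) + (-0.239) = 0.560406.
Therefore gamma(1) = 0.5604 (to 4 decimal places).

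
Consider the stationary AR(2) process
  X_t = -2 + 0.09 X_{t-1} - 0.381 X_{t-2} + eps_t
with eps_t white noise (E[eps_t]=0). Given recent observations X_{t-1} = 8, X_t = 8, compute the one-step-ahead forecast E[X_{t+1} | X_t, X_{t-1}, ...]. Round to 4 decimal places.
E[X_{t+1} \mid \mathcal F_t] = -4.3280

For an AR(p) model X_t = c + sum_i phi_i X_{t-i} + eps_t, the
one-step-ahead conditional mean is
  E[X_{t+1} | X_t, ...] = c + sum_i phi_i X_{t+1-i}.
Substitute known values:
  E[X_{t+1} | ...] = -2 + (0.09) * (8) + (-0.381) * (8)
                   = -4.3280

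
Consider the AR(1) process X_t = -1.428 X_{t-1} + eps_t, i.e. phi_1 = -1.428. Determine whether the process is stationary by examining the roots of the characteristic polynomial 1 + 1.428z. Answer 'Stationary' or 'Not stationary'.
\text{Not stationary}

The AR(p) characteristic polynomial is P(z) = 1 + 1.428z.
Stationarity requires all roots to lie outside the unit circle, i.e. |z| > 1 for every root.
This is linear in z: 1 + (1.428) z = 0  =>  z = -1/(1.428) = -0.70028,  |z| = 0.70028.
Moduli of all roots: 0.7003.
All moduli strictly greater than 1? No.
Verdict: Not stationary.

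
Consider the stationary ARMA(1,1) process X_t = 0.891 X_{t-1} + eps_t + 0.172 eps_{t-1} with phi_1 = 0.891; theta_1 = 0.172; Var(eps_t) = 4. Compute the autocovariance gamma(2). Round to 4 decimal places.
\gamma(2) = 21.1971

Multiply the model equation by X_{t-k} and take expectations. With theta_0 = psi_0 = 1 and psi_j the MA(infinity) weights, this gives
  gamma(k) - sum_i phi_i gamma(k-i) = c_k,
  c_k = sigma^2 * sum_{j=k..q} theta_j psi_{j-k}   (c_k = 0 for k > q),
using gamma(-m) = gamma(m).
psi-weights needed (psi_j = theta_j + sum_i phi_i psi_{j-i}):
  psi_1 = theta_1 + phi_1 = 0.172 + (0.891) = 1.063
Right-hand sides:
  c_0 = sigma^2 (1 + theta_1 psi_1) = 4 * (1 + (0.172)(1.063)) = 4 * 1.182836 = 4.731344
  c_1 = sigma^2 theta_1 = 4 * (0.172) = 0.688
  c_2 = 0
Equations for k = 0 and k = 1 (AR order 1):
  gamma(0) = phi_1 gamma(1) + c_0
  gamma(1) = phi_1 gamma(0) + c_1
Substituting the second into the first: gamma(0) (1 - phi_1^2) = c_0 + phi_1 c_1, so
  gamma(0) = (c_0 + phi_1 c_1) / (1 - phi_1^2) = (4.731344 + (0.891)(0.688)) / (1 - (0.891)^2) = 5.344352 / 0.206119 = 25.928478.
  gamma(1) = phi_1 gamma(0) + c_1 = (0.891)(25.928478) + (0.688) = 23.790274.
For k = 2 (> q): gamma(2) = phi_1 gamma(1) = (0.891)(23.790274) = 21.197134.
Therefore gamma(2) = 21.1971 (to 4 decimal places).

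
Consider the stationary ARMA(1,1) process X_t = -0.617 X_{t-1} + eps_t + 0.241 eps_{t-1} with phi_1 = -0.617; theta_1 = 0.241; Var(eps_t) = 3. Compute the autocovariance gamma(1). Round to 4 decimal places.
\gamma(1) = -1.5505

Multiply the model equation by X_{t-k} and take expectations. With theta_0 = psi_0 = 1 and psi_j the MA(infinity) weights, this gives
  gamma(k) - sum_i phi_i gamma(k-i) = c_k,
  c_k = sigma^2 * sum_{j=k..q} theta_j psi_{j-k}   (c_k = 0 for k > q),
using gamma(-m) = gamma(m).
psi-weights needed (psi_j = theta_j + sum_i phi_i psi_{j-i}):
  psi_1 = theta_1 + phi_1 = 0.241 + (-0.617) = -0.376
Right-hand sides:
  c_0 = sigma^2 (1 + theta_1 psi_1) = 3 * (1 + (0.241)(-0.376)) = 3 * 0.909384 = 2.728152
  c_1 = sigma^2 theta_1 = 3 * (0.241) = 0.723
  c_2 = 0
Equations for k = 0 and k = 1 (AR order 1):
  gamma(0) = phi_1 gamma(1) + c_0
  gamma(1) = phi_1 gamma(0) + c_1
Substituting the second into the first: gamma(0) (1 - phi_1^2) = c_0 + phi_1 c_1, so
  gamma(0) = (c_0 + phi_1 c_1) / (1 - phi_1^2) = (2.728152 + (-0.617)(0.723)) / (1 - (-0.617)^2) = 2.282061 / 0.619311 = 3.684838.
  gamma(1) = phi_1 gamma(0) + c_1 = (-0.617)(3.684838) + (0.723) = -1.550545.
Therefore gamma(1) = -1.5505 (to 4 decimal places).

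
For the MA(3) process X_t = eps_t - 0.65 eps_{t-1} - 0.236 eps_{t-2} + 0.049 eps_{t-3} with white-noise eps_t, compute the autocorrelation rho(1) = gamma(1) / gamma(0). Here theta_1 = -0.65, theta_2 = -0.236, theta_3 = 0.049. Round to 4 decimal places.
\rho(1) = -0.3432

For an MA(q) process with theta_0 = 1, the autocovariance is
  gamma(k) = sigma^2 * sum_{i=0..q-k} theta_i * theta_{i+k},
and rho(k) = gamma(k) / gamma(0). Sigma^2 cancels.
  numerator   = (1)*(-0.65) + (-0.65)*(-0.236) + (-0.236)*(0.049) = -0.508164.
  denominator = (1)^2 + (-0.65)^2 + (-0.236)^2 + (0.049)^2 = 1.480597.
  rho(1) = -0.508164 / 1.480597 = -0.3432.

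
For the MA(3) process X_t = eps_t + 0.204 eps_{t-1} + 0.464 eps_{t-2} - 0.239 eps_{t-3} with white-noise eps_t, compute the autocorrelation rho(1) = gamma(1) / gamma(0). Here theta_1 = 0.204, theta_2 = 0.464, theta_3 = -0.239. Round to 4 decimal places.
\rho(1) = 0.1429

For an MA(q) process with theta_0 = 1, the autocovariance is
  gamma(k) = sigma^2 * sum_{i=0..q-k} theta_i * theta_{i+k},
and rho(k) = gamma(k) / gamma(0). Sigma^2 cancels.
  numerator   = (1)*(0.204) + (0.204)*(0.464) + (0.464)*(-0.239) = 0.18776.
  denominator = (1)^2 + (0.204)^2 + (0.464)^2 + (-0.239)^2 = 1.314033.
  rho(1) = 0.18776 / 1.314033 = 0.1429.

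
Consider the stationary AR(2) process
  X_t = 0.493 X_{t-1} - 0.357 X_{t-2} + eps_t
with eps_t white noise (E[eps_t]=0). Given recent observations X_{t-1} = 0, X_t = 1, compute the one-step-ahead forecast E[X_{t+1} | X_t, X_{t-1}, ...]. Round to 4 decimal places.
E[X_{t+1} \mid \mathcal F_t] = 0.4930

For an AR(p) model X_t = c + sum_i phi_i X_{t-i} + eps_t, the
one-step-ahead conditional mean is
  E[X_{t+1} | X_t, ...] = c + sum_i phi_i X_{t+1-i}.
Substitute known values:
  E[X_{t+1} | ...] = (0.493) * (1) + (-0.357) * (0)
                   = 0.4930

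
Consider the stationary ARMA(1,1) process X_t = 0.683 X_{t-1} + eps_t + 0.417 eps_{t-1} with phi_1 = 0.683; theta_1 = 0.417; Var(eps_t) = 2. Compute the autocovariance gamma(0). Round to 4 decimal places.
\gamma(0) = 6.5360

Multiply the model equation by X_{t-k} and take expectations. With theta_0 = psi_0 = 1 and psi_j the MA(infinity) weights, this gives
  gamma(k) - sum_i phi_i gamma(k-i) = c_k,
  c_k = sigma^2 * sum_{j=k..q} theta_j psi_{j-k}   (c_k = 0 for k > q),
using gamma(-m) = gamma(m).
psi-weights needed (psi_j = theta_j + sum_i phi_i psi_{j-i}):
  psi_1 = theta_1 + phi_1 = 0.417 + (0.683) = 1.1
Right-hand sides:
  c_0 = sigma^2 (1 + theta_1 psi_1) = 2 * (1 + (0.417)(1.1)) = 2 * 1.4587 = 2.9174
  c_1 = sigma^2 theta_1 = 2 * (0.417) = 0.834
  c_2 = 0
Equations for k = 0 and k = 1 (AR order 1):
  gamma(0) = phi_1 gamma(1) + c_0
  gamma(1) = phi_1 gamma(0) + c_1
Substituting the second into the first: gamma(0) (1 - phi_1^2) = c_0 + phi_1 c_1, so
  gamma(0) = (c_0 + phi_1 c_1) / (1 - phi_1^2) = (2.9174 + (0.683)(0.834)) / (1 - (0.683)^2) = 3.487022 / 0.533511 = 6.535989.
Therefore gamma(0) = 6.5360 (to 4 decimal places).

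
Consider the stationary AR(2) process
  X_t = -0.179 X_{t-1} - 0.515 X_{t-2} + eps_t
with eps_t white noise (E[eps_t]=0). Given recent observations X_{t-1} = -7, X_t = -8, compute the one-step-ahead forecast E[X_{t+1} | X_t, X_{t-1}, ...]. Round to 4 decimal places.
E[X_{t+1} \mid \mathcal F_t] = 5.0370

For an AR(p) model X_t = c + sum_i phi_i X_{t-i} + eps_t, the
one-step-ahead conditional mean is
  E[X_{t+1} | X_t, ...] = c + sum_i phi_i X_{t+1-i}.
Substitute known values:
  E[X_{t+1} | ...] = (-0.179) * (-8) + (-0.515) * (-7)
                   = 5.0370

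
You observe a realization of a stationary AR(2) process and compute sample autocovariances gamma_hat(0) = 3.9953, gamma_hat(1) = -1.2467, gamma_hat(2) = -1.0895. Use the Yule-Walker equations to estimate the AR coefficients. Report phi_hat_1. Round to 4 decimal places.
\hat\phi_{1} = -0.4400

The Yule-Walker equations for an AR(p) process read, in matrix form,
  Gamma_p phi = r_p,   with   (Gamma_p)_{ij} = gamma(|i - j|),
                       (r_p)_i = gamma(i),   i,j = 1..p.
Substitute the sample gammas (Toeplitz matrix and right-hand side of size 2):
  Gamma_p = [[3.9953, -1.2467], [-1.2467, 3.9953]]
  r_p     = [-1.2467, -1.0895]
Written out:
  3.9953 phi_1 - 1.2467 phi_2 = -1.2467
  -1.2467 phi_1 + 3.9953 phi_2 = -1.0895
Solve by Cramer's rule:
  det = gamma(0)^2 - gamma(1)^2 = (3.9953)^2 - (-1.2467)^2 = 15.96242209 - 1.55426089 = 14.4081612
  phi_hat_1 = [gamma(1) gamma(0) - gamma(1) gamma(2)] / det = [(-1.2467)(3.9953) - (-1.2467)(-1.0895)] / 14.4081612 = -6.33922016 / 14.4081612 = -0.44
  phi_hat_2 = [gamma(0) gamma(2) - gamma(1)^2] / det = [(3.9953)(-1.0895) - (-1.2467)^2] / 14.4081612 = -5.90714024 / 14.4081612 = -0.41
So phi_hat = [-0.4400, -0.4100].
Therefore phi_hat_1 = -0.4400.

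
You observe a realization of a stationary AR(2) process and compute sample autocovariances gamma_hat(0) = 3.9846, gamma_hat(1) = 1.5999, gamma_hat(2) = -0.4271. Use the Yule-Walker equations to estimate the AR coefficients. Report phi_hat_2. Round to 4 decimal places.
\hat\phi_{2} = -0.3200

The Yule-Walker equations for an AR(p) process read, in matrix form,
  Gamma_p phi = r_p,   with   (Gamma_p)_{ij} = gamma(|i - j|),
                       (r_p)_i = gamma(i),   i,j = 1..p.
Substitute the sample gammas (Toeplitz matrix and right-hand side of size 2):
  Gamma_p = [[3.9846, 1.5999], [1.5999, 3.9846]]
  r_p     = [1.5999, -0.4271]
Written out:
  3.9846 phi_1 + 1.5999 phi_2 = 1.5999
  1.5999 phi_1 + 3.9846 phi_2 = -0.4271
Solve by Cramer's rule:
  det = gamma(0)^2 - gamma(1)^2 = (3.9846)^2 - (1.5999)^2 = 15.87703716 - 2.55968001 = 13.31735715
  phi_hat_1 = [gamma(1) gamma(0) - gamma(1) gamma(2)] / det = [(1.5999)(3.9846) - (1.5999)(-0.4271)] / 13.31735715 = 7.05827883 / 13.31735715 = 0.53
  phi_hat_2 = [gamma(0) gamma(2) - gamma(1)^2] / det = [(3.9846)(-0.4271) - (1.5999)^2] / 13.31735715 = -4.26150267 / 13.31735715 = -0.32
So phi_hat = [0.5300, -0.3200].
Therefore phi_hat_2 = -0.3200.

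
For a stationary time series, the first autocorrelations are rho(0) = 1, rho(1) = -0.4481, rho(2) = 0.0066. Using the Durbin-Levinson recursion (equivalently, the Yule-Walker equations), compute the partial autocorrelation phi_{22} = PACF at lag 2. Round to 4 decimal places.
\phi_{22} = -0.2430

The PACF at lag k is phi_{kk}, the last component of the solution
to the Yule-Walker system G_k phi = r_k where
  (G_k)_{ij} = rho(|i - j|), (r_k)_i = rho(i), i,j = 1..k.
Equivalently, Durbin-Levinson gives phi_{kk} iteratively:
  phi_{11} = rho(1)
  phi_{kk} = [rho(k) - sum_{j=1..k-1} phi_{k-1,j} rho(k-j)]
            / [1 - sum_{j=1..k-1} phi_{k-1,j} rho(j)],
  phi_{k,j} = phi_{k-1,j} - phi_{kk} phi_{k-1,k-j},  j = 1..k-1.
Step k = 1:
  phi_11 = rho(1) = -0.4481.
Step k = 2:
  phi_22 = [rho(2) - phi_11 rho(1)] / [1 - phi_11 rho(1)] = [0.0066 - (-0.4481)(-0.4481)] / [1 - (-0.4481)(-0.4481)]
         = -0.19419361 / 0.79920639 = -0.243.
Therefore phi_{22} = -0.2430.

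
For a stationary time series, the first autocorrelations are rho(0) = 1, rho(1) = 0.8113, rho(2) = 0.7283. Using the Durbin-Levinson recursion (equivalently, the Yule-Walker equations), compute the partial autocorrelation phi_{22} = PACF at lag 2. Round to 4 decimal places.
\phi_{22} = 0.2051

The PACF at lag k is phi_{kk}, the last component of the solution
to the Yule-Walker system G_k phi = r_k where
  (G_k)_{ij} = rho(|i - j|), (r_k)_i = rho(i), i,j = 1..k.
Equivalently, Durbin-Levinson gives phi_{kk} iteratively:
  phi_{11} = rho(1)
  phi_{kk} = [rho(k) - sum_{j=1..k-1} phi_{k-1,j} rho(k-j)]
            / [1 - sum_{j=1..k-1} phi_{k-1,j} rho(j)],
  phi_{k,j} = phi_{k-1,j} - phi_{kk} phi_{k-1,k-j},  j = 1..k-1.
Step k = 1:
  phi_11 = rho(1) = 0.8113.
Step k = 2:
  phi_22 = [rho(2) - phi_11 rho(1)] / [1 - phi_11 rho(1)] = [0.7283 - (0.8113)(0.8113)] / [1 - (0.8113)(0.8113)]
         = 0.07009231 / 0.34179231 = 0.2051.
Therefore phi_{22} = 0.2051.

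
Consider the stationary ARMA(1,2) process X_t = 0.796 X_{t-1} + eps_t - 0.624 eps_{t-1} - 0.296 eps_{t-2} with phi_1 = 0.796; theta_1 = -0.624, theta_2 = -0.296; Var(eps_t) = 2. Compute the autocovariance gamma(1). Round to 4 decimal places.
\gamma(1) = 0.3992

Multiply the model equation by X_{t-k} and take expectations. With theta_0 = psi_0 = 1 and psi_j the MA(infinity) weights, this gives
  gamma(k) - sum_i phi_i gamma(k-i) = c_k,
  c_k = sigma^2 * sum_{j=k..q} theta_j psi_{j-k}   (c_k = 0 for k > q),
using gamma(-m) = gamma(m).
psi-weights needed (psi_j = theta_j + sum_i phi_i psi_{j-i}):
  psi_1 = theta_1 + phi_1 = -0.624 + (0.796) = 0.172
  psi_2 = theta_2 + phi_1 psi_1 = -0.296 + (0.796)(0.172) = -0.159088
Right-hand sides:
  c_0 = sigma^2 (1 + theta_1 psi_1 + theta_2 psi_2) = 2 * (1 + (-0.624)(0.172) + (-0.296)(-0.159088)) = 2 * 0.939762 = 1.879524
  c_1 = sigma^2 (theta_1 + theta_2 psi_1) = 2 * (-0.624 + (-0.296)(0.172)) = -1.349824
  c_2 = sigma^2 theta_2 = 2 * (-0.296) = -0.592
Equations for k = 0 and k = 1 (AR order 1):
  gamma(0) = phi_1 gamma(1) + c_0
  gamma(1) = phi_1 gamma(0) + c_1
Substituting the second into the first: gamma(0) (1 - phi_1^2) = c_0 + phi_1 c_1, so
  gamma(0) = (c_0 + phi_1 c_1) / (1 - phi_1^2) = (1.879524 + (0.796)(-1.349824)) / (1 - (0.796)^2) = 0.805064 / 0.366384 = 2.197324.
  gamma(1) = phi_1 gamma(0) + c_1 = (0.796)(2.197324) + (-1.349824) = 0.399246.
Therefore gamma(1) = 0.3992 (to 4 decimal places).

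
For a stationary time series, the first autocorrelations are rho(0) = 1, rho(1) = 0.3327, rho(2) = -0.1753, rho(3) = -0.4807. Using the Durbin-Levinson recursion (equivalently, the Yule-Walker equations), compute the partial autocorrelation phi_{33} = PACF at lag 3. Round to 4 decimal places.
\phi_{33} = -0.3720

The PACF at lag k is phi_{kk}, the last component of the solution
to the Yule-Walker system G_k phi = r_k where
  (G_k)_{ij} = rho(|i - j|), (r_k)_i = rho(i), i,j = 1..k.
Equivalently, Durbin-Levinson gives phi_{kk} iteratively:
  phi_{11} = rho(1)
  phi_{kk} = [rho(k) - sum_{j=1..k-1} phi_{k-1,j} rho(k-j)]
            / [1 - sum_{j=1..k-1} phi_{k-1,j} rho(j)],
  phi_{k,j} = phi_{k-1,j} - phi_{kk} phi_{k-1,k-j},  j = 1..k-1.
Step k = 1:
  phi_11 = rho(1) = 0.3327.
Step k = 2:
  phi_22 = [rho(2) - phi_11 rho(1)] / [1 - phi_11 rho(1)] = [-0.1753 - (0.3327)(0.3327)] / [1 - (0.3327)(0.3327)]
         = -0.28598929 / 0.88931071 = -0.321585.
  Update: phi_21 = phi_11 - phi_22 phi_11 = 0.3327 - (-0.321585)(0.3327) = 0.439691.
Step k = 3:
  phi_33 = [rho(3) - phi_21 rho(2) - phi_22 rho(1)] / [1 - phi_21 rho(1) - phi_22 rho(2)]
    numerator   = -0.4807 - (0.439691)(-0.1753) - (-0.321585)(0.3327) = -0.29663065
    denominator = 1 - (0.439691)(0.3327) - (-0.321585)(-0.1753) = 0.79734075
  phi_33 = -0.29663065 / 0.79734075 = -0.372.
Therefore phi_{33} = -0.3720.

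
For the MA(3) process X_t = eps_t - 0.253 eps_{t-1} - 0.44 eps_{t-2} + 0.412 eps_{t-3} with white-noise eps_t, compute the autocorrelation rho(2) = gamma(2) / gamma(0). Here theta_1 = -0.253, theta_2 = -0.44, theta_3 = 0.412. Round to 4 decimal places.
\rho(2) = -0.3813

For an MA(q) process with theta_0 = 1, the autocovariance is
  gamma(k) = sigma^2 * sum_{i=0..q-k} theta_i * theta_{i+k},
and rho(k) = gamma(k) / gamma(0). Sigma^2 cancels.
  numerator   = (1)*(-0.44) + (-0.253)*(0.412) = -0.544236.
  denominator = (1)^2 + (-0.253)^2 + (-0.44)^2 + (0.412)^2 = 1.427353.
  rho(2) = -0.544236 / 1.427353 = -0.3813.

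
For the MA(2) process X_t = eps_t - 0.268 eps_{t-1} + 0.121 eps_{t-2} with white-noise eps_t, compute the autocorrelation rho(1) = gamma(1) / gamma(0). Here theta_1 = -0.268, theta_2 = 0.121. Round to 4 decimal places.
\rho(1) = -0.2765

For an MA(q) process with theta_0 = 1, the autocovariance is
  gamma(k) = sigma^2 * sum_{i=0..q-k} theta_i * theta_{i+k},
and rho(k) = gamma(k) / gamma(0). Sigma^2 cancels.
  numerator   = (1)*(-0.268) + (-0.268)*(0.121) = -0.300428.
  denominator = (1)^2 + (-0.268)^2 + (0.121)^2 = 1.086465.
  rho(1) = -0.300428 / 1.086465 = -0.2765.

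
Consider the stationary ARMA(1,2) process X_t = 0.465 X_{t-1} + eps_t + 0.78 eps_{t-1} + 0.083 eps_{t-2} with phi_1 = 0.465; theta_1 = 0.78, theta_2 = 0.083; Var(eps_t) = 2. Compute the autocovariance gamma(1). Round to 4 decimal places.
\gamma(1) = 4.6581

Multiply the model equation by X_{t-k} and take expectations. With theta_0 = psi_0 = 1 and psi_j the MA(infinity) weights, this gives
  gamma(k) - sum_i phi_i gamma(k-i) = c_k,
  c_k = sigma^2 * sum_{j=k..q} theta_j psi_{j-k}   (c_k = 0 for k > q),
using gamma(-m) = gamma(m).
psi-weights needed (psi_j = theta_j + sum_i phi_i psi_{j-i}):
  psi_1 = theta_1 + phi_1 = 0.78 + (0.465) = 1.245
  psi_2 = theta_2 + phi_1 psi_1 = 0.083 + (0.465)(1.245) = 0.661925
Right-hand sides:
  c_0 = sigma^2 (1 + theta_1 psi_1 + theta_2 psi_2) = 2 * (1 + (0.78)(1.245) + (0.083)(0.661925)) = 2 * 2.02604 = 4.05208
  c_1 = sigma^2 (theta_1 + theta_2 psi_1) = 2 * (0.78 + (0.083)(1.245)) = 1.76667
  c_2 = sigma^2 theta_2 = 2 * (0.083) = 0.166
Equations for k = 0 and k = 1 (AR order 1):
  gamma(0) = phi_1 gamma(1) + c_0
  gamma(1) = phi_1 gamma(0) + c_1
Substituting the second into the first: gamma(0) (1 - phi_1^2) = c_0 + phi_1 c_1, so
  gamma(0) = (c_0 + phi_1 c_1) / (1 - phi_1^2) = (4.05208 + (0.465)(1.76667)) / (1 - (0.465)^2) = 4.873581 / 0.783775 = 6.218087.
  gamma(1) = phi_1 gamma(0) + c_1 = (0.465)(6.218087) + (1.76667) = 4.65808.
Therefore gamma(1) = 4.6581 (to 4 decimal places).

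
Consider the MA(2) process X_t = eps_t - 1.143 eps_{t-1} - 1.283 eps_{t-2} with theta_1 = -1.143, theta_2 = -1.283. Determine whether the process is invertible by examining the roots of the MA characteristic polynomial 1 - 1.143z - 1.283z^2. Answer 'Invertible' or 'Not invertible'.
\text{Not invertible}

The MA(q) characteristic polynomial is P(z) = 1 - 1.143z - 1.283z^2.
Invertibility requires all roots to lie outside the unit circle, i.e. |z| > 1 for every root.
Set 1 + (-1.143) z + (-1.283) z^2 = 0, i.e. a z^2 + b z + c = 0 with a = -1.283, b = -1.143, c = 1.
Discriminant D = b^2 - 4ac = (-1.143)^2 - 4*(-1.283)*1 = 1.306449 - (-5.132) = 6.438449.
D >= 0, so the roots are real: z = (-b +/- sqrt(D)) / (2a) = (1.143 +/- 2.53741) / (-2.566).
  z_1 = (1.143 + 2.53741) / (-2.566) = -1.4343,   |z_1| = 1.4343.
  z_2 = (1.143 - 2.53741) / (-2.566) = 0.5434,   |z_2| = 0.5434.
Moduli of all roots: 1.4343, 0.5434.
All moduli strictly greater than 1? No.
Verdict: Not invertible.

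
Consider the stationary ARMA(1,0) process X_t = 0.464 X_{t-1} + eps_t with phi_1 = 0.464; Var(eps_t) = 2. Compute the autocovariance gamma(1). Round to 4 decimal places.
\gamma(1) = 1.1826

Multiply the model equation by X_{t-k} and take expectations. With theta_0 = psi_0 = 1 and psi_j the MA(infinity) weights, this gives
  gamma(k) - sum_i phi_i gamma(k-i) = c_k,
  c_k = sigma^2 * sum_{j=k..q} theta_j psi_{j-k}   (c_k = 0 for k > q),
using gamma(-m) = gamma(m).
Pure AR (q = 0): c_0 = sigma^2 = 2, c_k = 0 for k >= 1.
Equations for k = 0 and k = 1 (AR order 1):
  gamma(0) = phi_1 gamma(1) + c_0
  gamma(1) = phi_1 gamma(0) + c_1
Substituting the second into the first: gamma(0) (1 - phi_1^2) = c_0 + phi_1 c_1, so
  gamma(0) = c_0 / (1 - phi_1^2) = 2 / (1 - (0.464)^2) = 2 / 0.784704 = 2.548732.
  gamma(1) = phi_1 gamma(0) = (0.464)(2.548732) = 1.182612.
Therefore gamma(1) = 1.1826 (to 4 decimal places).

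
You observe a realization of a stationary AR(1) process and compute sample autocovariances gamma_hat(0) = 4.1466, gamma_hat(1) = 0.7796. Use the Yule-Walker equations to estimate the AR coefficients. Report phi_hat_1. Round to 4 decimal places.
\hat\phi_{1} = 0.1880

The Yule-Walker equations for an AR(p) process read, in matrix form,
  Gamma_p phi = r_p,   with   (Gamma_p)_{ij} = gamma(|i - j|),
                       (r_p)_i = gamma(i),   i,j = 1..p.
Substitute the sample gammas (Toeplitz matrix and right-hand side of size 1):
  Gamma_p = [[4.1466]]
  r_p     = [0.7796]
With p = 1 this is the single equation gamma(0) phi_1 = gamma(1):
  phi_hat_1 = gamma(1) / gamma(0) = 0.7796 / 4.1466 = 0.1880.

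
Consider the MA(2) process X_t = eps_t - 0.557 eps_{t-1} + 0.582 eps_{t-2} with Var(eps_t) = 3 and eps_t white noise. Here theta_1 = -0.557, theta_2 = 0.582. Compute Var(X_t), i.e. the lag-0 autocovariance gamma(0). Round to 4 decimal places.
\gamma(0) = 4.9469

For an MA(q) process X_t = eps_t + sum_i theta_i eps_{t-i} with
Var(eps_t) = sigma^2, the variance is
  gamma(0) = sigma^2 * (1 + sum_i theta_i^2).
  sum_i theta_i^2 = (-0.557)^2 + (0.582)^2 = 0.310249 + 0.338724 = 0.648973.
  gamma(0) = 3 * (1 + 0.648973) = 3 * 1.648973 = 4.946919, which rounds to 4.9469.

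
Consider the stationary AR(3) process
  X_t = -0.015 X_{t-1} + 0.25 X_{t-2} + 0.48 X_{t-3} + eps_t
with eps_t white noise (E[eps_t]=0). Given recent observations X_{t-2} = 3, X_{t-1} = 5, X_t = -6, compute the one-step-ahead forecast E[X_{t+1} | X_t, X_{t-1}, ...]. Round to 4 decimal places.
E[X_{t+1} \mid \mathcal F_t] = 2.7800

For an AR(p) model X_t = c + sum_i phi_i X_{t-i} + eps_t, the
one-step-ahead conditional mean is
  E[X_{t+1} | X_t, ...] = c + sum_i phi_i X_{t+1-i}.
Substitute known values:
  E[X_{t+1} | ...] = (-0.015) * (-6) + (0.25) * (5) + (0.48) * (3)
                   = 2.7800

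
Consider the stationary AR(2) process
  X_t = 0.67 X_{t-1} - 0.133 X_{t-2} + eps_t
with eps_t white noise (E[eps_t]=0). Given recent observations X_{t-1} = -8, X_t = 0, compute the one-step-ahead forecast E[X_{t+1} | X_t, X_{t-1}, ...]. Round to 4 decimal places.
E[X_{t+1} \mid \mathcal F_t] = 1.0640

For an AR(p) model X_t = c + sum_i phi_i X_{t-i} + eps_t, the
one-step-ahead conditional mean is
  E[X_{t+1} | X_t, ...] = c + sum_i phi_i X_{t+1-i}.
Substitute known values:
  E[X_{t+1} | ...] = (0.67) * (0) + (-0.133) * (-8)
                   = 1.0640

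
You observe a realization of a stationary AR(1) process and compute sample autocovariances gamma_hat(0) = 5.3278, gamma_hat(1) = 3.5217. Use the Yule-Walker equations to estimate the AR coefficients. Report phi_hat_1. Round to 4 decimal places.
\hat\phi_{1} = 0.6610

The Yule-Walker equations for an AR(p) process read, in matrix form,
  Gamma_p phi = r_p,   with   (Gamma_p)_{ij} = gamma(|i - j|),
                       (r_p)_i = gamma(i),   i,j = 1..p.
Substitute the sample gammas (Toeplitz matrix and right-hand side of size 1):
  Gamma_p = [[5.3278]]
  r_p     = [3.5217]
With p = 1 this is the single equation gamma(0) phi_1 = gamma(1):
  phi_hat_1 = gamma(1) / gamma(0) = 3.5217 / 5.3278 = 0.6610.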